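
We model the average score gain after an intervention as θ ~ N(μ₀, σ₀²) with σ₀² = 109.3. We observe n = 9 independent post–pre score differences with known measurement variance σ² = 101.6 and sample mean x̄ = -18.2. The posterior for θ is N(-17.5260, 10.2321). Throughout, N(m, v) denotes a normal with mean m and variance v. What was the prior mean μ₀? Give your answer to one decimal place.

With known observation variance, the Normal–Normal posterior has precision τ_n = τ₀ + n/σ² and mean μ_n = (τ₀μ₀ + (n/σ²)x̄)/τ_n.
Here τ₀ = 1/109.3 = 0.009149 and τ_data = 9/101.6 = 0.088583, so τ_n = 0.097732.
Rearranging for μ₀: μ₀ = (μ_n·τ_n − τ_data·x̄)/τ₀ = (-17.5260·0.097732 − 0.088583·-18.2) / 0.009149 = -0.100640/0.009149 ≈ -11.0.

μ₀ = -11.0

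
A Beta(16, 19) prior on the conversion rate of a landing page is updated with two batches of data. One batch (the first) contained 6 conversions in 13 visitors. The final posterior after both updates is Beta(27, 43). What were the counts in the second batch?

Because Beta–binomial updating is additive in the counts, the combined data contributed (α_post−α_prior, β_post−β_prior) successes and failures.
Total across both batches: 27−16=11 conversions, 43−19=24 bounces.
Subtract the first batch: 11−6=5 conversions and 24−7=17 bounces.

5 conversions and 17 bounces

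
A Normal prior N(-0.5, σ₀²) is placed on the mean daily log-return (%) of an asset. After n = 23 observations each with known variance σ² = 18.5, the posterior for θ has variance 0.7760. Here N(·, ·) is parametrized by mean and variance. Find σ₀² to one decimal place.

Posterior precision equals prior precision plus data precision: 1/σ_n² = 1/σ₀² + n/σ².
So 1/σ₀² = 1/0.7760 − 23/18.5 = 1.288660 − 1.243243 = 0.045417.
Hence σ₀² = 1/0.045417 ≈ 22.0.

σ₀² = 22.0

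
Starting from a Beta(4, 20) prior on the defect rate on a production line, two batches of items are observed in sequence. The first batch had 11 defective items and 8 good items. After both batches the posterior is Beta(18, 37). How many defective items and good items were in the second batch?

3 defective items and 9 good items

Sequential conjugate updates are equivalent to a single update on the pooled data, so total successes = posterior α − prior α and total failures = posterior β − prior β.
Total across both batches: 18−4=14 defective items, 37−20=17 good items.
Subtract the first batch: 14−11=3 defective items and 17−8=9 good items.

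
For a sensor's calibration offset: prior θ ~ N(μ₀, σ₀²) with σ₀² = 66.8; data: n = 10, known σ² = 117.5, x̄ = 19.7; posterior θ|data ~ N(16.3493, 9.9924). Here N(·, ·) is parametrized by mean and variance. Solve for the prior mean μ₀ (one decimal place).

With known observation variance, the Normal–Normal posterior has precision τ_n = τ₀ + n/σ² and mean μ_n = (τ₀μ₀ + (n/σ²)x̄)/τ_n.
Here τ₀ = 1/66.8 = 0.014970 and τ_data = 10/117.5 = 0.085106, so τ_n = 0.100076.
Rearranging for μ₀: μ₀ = (μ_n·τ_n − τ_data·x̄)/τ₀ = (16.3493·0.100076 − 0.085106·19.7) / 0.014970 = -0.040416/0.014970 ≈ -2.7.

μ₀ = -2.7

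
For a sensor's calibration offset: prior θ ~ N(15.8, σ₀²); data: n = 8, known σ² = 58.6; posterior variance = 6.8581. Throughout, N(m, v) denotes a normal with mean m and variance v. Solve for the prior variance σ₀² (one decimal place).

σ₀² = 107.6

Posterior precision equals prior precision plus data precision: 1/σ_n² = 1/σ₀² + n/σ².
So 1/σ₀² = 1/6.8581 − 8/58.6 = 0.145813 − 0.136519 = 0.009294.
Hence σ₀² = 1/0.009294 ≈ 107.6.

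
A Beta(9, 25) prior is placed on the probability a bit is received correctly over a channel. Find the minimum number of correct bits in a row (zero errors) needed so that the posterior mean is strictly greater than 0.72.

After k correct bits and 0 errors the posterior is Beta(9+k, 25), with mean (9+k)/(9+25+k).
Set (9+k)/(34+k) > 0.72 and solve: k > (0.72·34 − 9)/(1 − 0.72) = 55.286.
The smallest integer exceeding 55.286 is 56.

k = 56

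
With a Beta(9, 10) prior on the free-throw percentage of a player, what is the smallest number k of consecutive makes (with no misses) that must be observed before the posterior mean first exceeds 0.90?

After k makes and 0 misses the posterior is Beta(9+k, 10), with mean (9+k)/(9+10+k).
Set (9+k)/(19+k) > 0.90 and solve: k > (0.90·19 − 9)/(1 − 0.90) = 81.000.
The smallest integer exceeding 81.000 is 82.

k = 82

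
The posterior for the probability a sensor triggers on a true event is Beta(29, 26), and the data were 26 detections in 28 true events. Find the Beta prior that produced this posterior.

Under Beta–binomial conjugacy the posterior parameters are (a+s, b+f).
So a = 29 − 26 = 3 and b = 26 − 2 = 24.

Beta(3, 24)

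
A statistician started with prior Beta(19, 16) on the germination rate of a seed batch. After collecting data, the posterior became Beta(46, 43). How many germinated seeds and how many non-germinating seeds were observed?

27 germinated seeds and 27 non-germinating seeds

Beta is conjugate to the binomial likelihood: posterior = Beta(a+s, b+f).
So s = 46 − 19 = 27 and f = 43 − 16 = 27.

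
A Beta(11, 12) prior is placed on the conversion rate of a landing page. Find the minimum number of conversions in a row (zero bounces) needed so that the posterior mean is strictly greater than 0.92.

k = 128

After k conversions and 0 bounces the posterior is Beta(11+k, 12), with mean (11+k)/(11+12+k).
Set (11+k)/(23+k) > 0.92 and solve: k > (0.92·23 − 11)/(1 − 0.92) = 127.000.
The smallest integer exceeding 127.000 is 128, and checking k=128: (139)/(151) = 0.9205 > 0.92.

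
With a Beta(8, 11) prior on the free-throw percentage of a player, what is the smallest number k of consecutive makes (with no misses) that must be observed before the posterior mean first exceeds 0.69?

k = 17

After k makes and 0 misses the posterior is Beta(8+k, 11), with mean (8+k)/(8+11+k).
Set (8+k)/(19+k) > 0.69 and solve: k > (0.69·19 − 8)/(1 − 0.69) = 16.484.
The smallest integer exceeding 16.484 is 17.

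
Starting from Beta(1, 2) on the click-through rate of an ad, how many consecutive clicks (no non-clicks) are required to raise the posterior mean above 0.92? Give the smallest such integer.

After k clicks and 0 non-clicks the posterior is Beta(1+k, 2), with mean (1+k)/(1+2+k).
Set (1+k)/(3+k) > 0.92 and solve: k > (0.92·3 − 1)/(1 − 0.92) = 22.000.
The smallest integer exceeding 22.000 is 23, and checking k=23: (24)/(26) = 0.9231 > 0.92.

k = 23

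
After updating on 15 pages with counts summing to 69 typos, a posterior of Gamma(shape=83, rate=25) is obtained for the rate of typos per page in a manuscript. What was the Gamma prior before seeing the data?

A Gamma(α, β) prior (rate parametrization) on a Poisson rate with n observations summing to S gives posterior Gamma(α+S, β+n).
So α = 83 − 69 = 14 and β = 25 − 15 = 10.

Gamma(shape=14, rate=10)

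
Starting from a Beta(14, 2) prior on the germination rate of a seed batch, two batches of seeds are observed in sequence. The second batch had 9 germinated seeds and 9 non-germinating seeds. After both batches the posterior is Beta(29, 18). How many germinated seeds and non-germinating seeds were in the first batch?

6 germinated seeds and 7 non-germinating seeds

Because Beta–binomial updating is additive in the counts, the combined data contributed (α_post−α_prior, β_post−β_prior) successes and failures.
Total across both batches: 29−14=15 germinated seeds, 18−2=16 non-germinating seeds.
Subtract the second batch: 15−9=6 germinated seeds and 16−9=7 non-germinating seeds.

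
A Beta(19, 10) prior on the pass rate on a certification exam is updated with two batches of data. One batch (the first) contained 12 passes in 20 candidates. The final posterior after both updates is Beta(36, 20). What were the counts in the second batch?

5 passes and 2 failures

Sequential conjugate updates are equivalent to a single update on the pooled data, so total successes = posterior α − prior α and total failures = posterior β − prior β.
Total across both batches: 36−19=17 passes, 20−10=10 failures.
Subtract the first batch: 17−12=5 passes and 10−8=2 failures.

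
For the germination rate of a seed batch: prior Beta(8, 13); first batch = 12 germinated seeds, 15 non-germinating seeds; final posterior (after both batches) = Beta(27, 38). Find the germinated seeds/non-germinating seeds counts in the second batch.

Sequential conjugate updates are equivalent to a single update on the pooled data, so total successes = posterior α − prior α and total failures = posterior β − prior β.
Total across both batches: 27−8=19 germinated seeds, 38−13=25 non-germinating seeds.
Subtract the first batch: 19−12=7 germinated seeds and 25−15=10 non-germinating seeds.

7 germinated seeds and 10 non-germinating seeds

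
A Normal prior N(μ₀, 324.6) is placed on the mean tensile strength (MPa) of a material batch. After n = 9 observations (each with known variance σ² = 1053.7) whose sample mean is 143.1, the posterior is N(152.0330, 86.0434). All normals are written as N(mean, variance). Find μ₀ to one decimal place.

With known observation variance, the Normal–Normal posterior has precision τ_n = τ₀ + n/σ² and mean μ_n = (τ₀μ₀ + (n/σ²)x̄)/τ_n.
Here τ₀ = 1/324.6 = 0.003081 and τ_data = 9/1053.7 = 0.008541, so τ_n = 0.011622.
Rearranging for μ₀: μ₀ = (μ_n·τ_n − τ_data·x̄)/τ₀ = (152.0330·0.011622 − 0.008541·143.1) / 0.003081 = 0.544710/0.003081 ≈ 176.8.

μ₀ = 176.8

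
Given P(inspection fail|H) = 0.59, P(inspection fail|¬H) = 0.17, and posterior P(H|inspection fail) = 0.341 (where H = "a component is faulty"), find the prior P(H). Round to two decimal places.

P(H) = 0.13

Bayes' rule in odds form gives O(H|E) = O(H)·[P(E|H)/P(E|¬H)], hence O(H) = O(H|E)/LR.
Posterior odds = 0.341/(1−0.341) = 0.5175. LR = 0.59/0.17 = 3.4706.
Prior odds = 0.5175/3.4706 = 0.1491, so P(H) = 0.1491/(1+0.1491) ≈ 0.13.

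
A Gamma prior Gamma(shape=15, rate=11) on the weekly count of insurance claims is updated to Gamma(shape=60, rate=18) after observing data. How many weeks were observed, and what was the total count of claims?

A Gamma(α, β) prior (rate parametrization) on a Poisson rate with n observations summing to S gives posterior Gamma(α+S, β+n).
Matching: Σxᵢ = 60 − 15 = 45 and n = 18 − 11 = 7.

n = 7 weeks with total 45 claims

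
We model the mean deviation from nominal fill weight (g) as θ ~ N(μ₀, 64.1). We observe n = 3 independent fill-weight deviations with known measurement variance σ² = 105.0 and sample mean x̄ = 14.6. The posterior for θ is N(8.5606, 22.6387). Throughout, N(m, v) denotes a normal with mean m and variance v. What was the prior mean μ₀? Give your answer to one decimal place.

μ₀ = -2.5

With known observation variance, the Normal–Normal posterior has precision τ_n = τ₀ + n/σ² and mean μ_n = (τ₀μ₀ + (n/σ²)x̄)/τ_n.
Here τ₀ = 1/64.1 = 0.015601 and τ_data = 3/105.0 = 0.028571, so τ_n = 0.044172.
Rearranging for μ₀: μ₀ = (μ_n·τ_n − τ_data·x̄)/τ₀ = (8.5606·0.044172 − 0.028571·14.6) / 0.015601 = -0.038998/0.015601 ≈ -2.5.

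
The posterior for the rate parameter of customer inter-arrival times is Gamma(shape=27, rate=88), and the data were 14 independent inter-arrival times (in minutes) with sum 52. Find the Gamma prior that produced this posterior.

For an exponential likelihood with a Gamma(α, β) prior on the rate, n observations with total T give posterior Gamma(α+n, β+T).
So α = 27 − 14 = 13 and β = 88 − 52 = 36.

Gamma(shape=13, rate=36)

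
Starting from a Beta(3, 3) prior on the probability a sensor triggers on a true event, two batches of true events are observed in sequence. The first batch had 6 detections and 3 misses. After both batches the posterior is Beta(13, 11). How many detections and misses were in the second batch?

4 detections and 5 misses

Sequential conjugate updates are equivalent to a single update on the pooled data, so total successes = posterior α − prior α and total failures = posterior β − prior β.
Total across both batches: 13−3=10 detections, 11−3=8 misses.
Subtract the first batch: 10−6=4 detections and 8−3=5 misses.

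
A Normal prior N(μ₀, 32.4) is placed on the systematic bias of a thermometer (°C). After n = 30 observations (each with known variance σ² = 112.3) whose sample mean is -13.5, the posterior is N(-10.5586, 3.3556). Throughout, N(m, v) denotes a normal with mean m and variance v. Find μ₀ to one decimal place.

μ₀ = 14.9

The posterior mean is a precision-weighted average: μ_n = (τ₀μ₀ + τ_data·x̄)/(τ₀+τ_data), with τ₀=1/σ₀² and τ_data=n/σ².
Here τ₀ = 1/32.4 = 0.030864 and τ_data = 30/112.3 = 0.267142, so τ_n = 0.298006.
Rearranging for μ₀: μ₀ = (μ_n·τ_n − τ_data·x̄)/τ₀ = (-10.5586·0.298006 − 0.267142·-13.5) / 0.030864 = 0.459891/0.030864 ≈ 14.9.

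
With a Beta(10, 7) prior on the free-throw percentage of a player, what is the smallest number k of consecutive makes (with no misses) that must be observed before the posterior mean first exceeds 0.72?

After k makes and 0 misses the posterior is Beta(10+k, 7), with mean (10+k)/(10+7+k).
Set (10+k)/(17+k) > 0.72 and solve: k > (0.72·17 − 10)/(1 − 0.72) = 8.000.
The smallest integer exceeding 8.000 is 9.

k = 9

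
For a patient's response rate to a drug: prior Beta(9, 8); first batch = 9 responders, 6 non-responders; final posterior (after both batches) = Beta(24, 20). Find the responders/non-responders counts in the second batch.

6 responders and 6 non-responders

Sequential conjugate updates are equivalent to a single update on the pooled data, so total successes = posterior α − prior α and total failures = posterior β − prior β.
Total across both batches: 24−9=15 responders, 20−8=12 non-responders.
Subtract the first batch: 15−9=6 responders and 12−6=6 non-responders.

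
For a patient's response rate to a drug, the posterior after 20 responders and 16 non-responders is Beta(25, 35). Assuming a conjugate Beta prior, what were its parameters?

Beta(5, 19)

A Beta(α, β) prior with s successes and f failures in binomial data gives a Beta(α+s, β+f) posterior.
Subtract the data counts: 25−20=5, 35−16=19.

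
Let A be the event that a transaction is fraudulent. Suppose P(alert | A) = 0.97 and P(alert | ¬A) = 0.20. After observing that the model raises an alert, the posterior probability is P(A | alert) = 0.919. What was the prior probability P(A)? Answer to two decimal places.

In odds form, posterior odds = prior odds × likelihood ratio, so prior odds = posterior odds ÷ LR.
Posterior odds = 0.919/(1−0.919) = 11.3457. LR = 0.97/0.20 = 4.8500.
Prior odds = 11.3457/4.8500 = 2.3393, so P(A) = 2.3393/(1+2.3393) ≈ 0.70.

P(A) = 0.70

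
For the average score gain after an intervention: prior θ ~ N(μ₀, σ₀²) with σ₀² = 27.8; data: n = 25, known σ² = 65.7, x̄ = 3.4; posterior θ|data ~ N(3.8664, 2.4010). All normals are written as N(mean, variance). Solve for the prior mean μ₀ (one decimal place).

μ₀ = 8.8

The posterior mean is a precision-weighted average: μ_n = (τ₀μ₀ + τ_data·x̄)/(τ₀+τ_data), with τ₀=1/σ₀² and τ_data=n/σ².
Here τ₀ = 1/27.8 = 0.035971 and τ_data = 25/65.7 = 0.380518, so τ_n = 0.416489.
Rearranging for μ₀: μ₀ = (μ_n·τ_n − τ_data·x̄)/τ₀ = (3.8664·0.416489 − 0.380518·3.4) / 0.035971 = 0.316552/0.035971 ≈ 8.8.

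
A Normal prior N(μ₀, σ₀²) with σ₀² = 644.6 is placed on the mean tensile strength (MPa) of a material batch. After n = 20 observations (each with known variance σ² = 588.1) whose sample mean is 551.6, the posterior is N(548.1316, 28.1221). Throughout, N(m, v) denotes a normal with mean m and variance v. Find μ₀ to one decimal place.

The posterior mean is a precision-weighted average: μ_n = (τ₀μ₀ + τ_data·x̄)/(τ₀+τ_data), with τ₀=1/σ₀² and τ_data=n/σ².
Here τ₀ = 1/644.6 = 0.001551 and τ_data = 20/588.1 = 0.034008, so τ_n = 0.035559.
Rearranging for μ₀: μ₀ = (μ_n·τ_n − τ_data·x̄)/τ₀ = (548.1316·0.035559 − 0.034008·551.6) / 0.001551 = 0.732199/0.001551 ≈ 472.1.

μ₀ = 472.1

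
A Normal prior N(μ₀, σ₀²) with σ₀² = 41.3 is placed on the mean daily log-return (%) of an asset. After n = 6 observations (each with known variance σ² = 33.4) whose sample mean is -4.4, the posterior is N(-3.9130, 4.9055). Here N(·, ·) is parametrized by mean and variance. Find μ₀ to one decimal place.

μ₀ = -0.3

The posterior mean is a precision-weighted average: μ_n = (τ₀μ₀ + τ_data·x̄)/(τ₀+τ_data), with τ₀=1/σ₀² and τ_data=n/σ².
Here τ₀ = 1/41.3 = 0.024213 and τ_data = 6/33.4 = 0.179641, so τ_n = 0.203854.
Rearranging for μ₀: μ₀ = (μ_n·τ_n − τ_data·x̄)/τ₀ = (-3.9130·0.203854 − 0.179641·-4.4) / 0.024213 = -0.007260/0.024213 ≈ -0.3.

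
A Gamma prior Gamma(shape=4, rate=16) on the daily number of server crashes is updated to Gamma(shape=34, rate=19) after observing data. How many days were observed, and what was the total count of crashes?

n = 3 days with total 30 crashes

A Gamma(α, β) prior (rate parametrization) on a Poisson rate with n observations summing to S gives posterior Gamma(α+S, β+n).
Matching: Σxᵢ = 34 − 4 = 30 and n = 19 − 16 = 3.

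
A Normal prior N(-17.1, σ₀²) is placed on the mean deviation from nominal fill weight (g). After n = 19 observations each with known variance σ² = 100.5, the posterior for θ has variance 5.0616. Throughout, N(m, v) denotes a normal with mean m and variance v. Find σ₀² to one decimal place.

σ₀² = 117.5

For the Normal–Normal model with known σ², precisions add: τ_n = τ₀ + n/σ².
So 1/σ₀² = 1/5.0616 − 19/100.5 = 0.197566 − 0.189055 = 0.008511.
Hence σ₀² = 1/0.008511 ≈ 117.5.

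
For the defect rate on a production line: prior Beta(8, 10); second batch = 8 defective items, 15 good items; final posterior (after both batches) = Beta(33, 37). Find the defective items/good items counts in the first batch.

Sequential conjugate updates are equivalent to a single update on the pooled data, so total successes = posterior α − prior α and total failures = posterior β − prior β.
Total across both batches: 33−8=25 defective items, 37−10=27 good items.
Subtract the second batch: 25−8=17 defective items and 27−15=12 good items.

17 defective items and 12 good items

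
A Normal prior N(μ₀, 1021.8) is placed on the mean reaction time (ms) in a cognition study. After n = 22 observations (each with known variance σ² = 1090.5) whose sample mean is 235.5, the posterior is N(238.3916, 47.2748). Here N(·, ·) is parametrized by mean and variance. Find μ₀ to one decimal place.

With known observation variance, the Normal–Normal posterior has precision τ_n = τ₀ + n/σ² and mean μ_n = (τ₀μ₀ + (n/σ²)x̄)/τ_n.
Here τ₀ = 1/1021.8 = 0.000979 and τ_data = 22/1090.5 = 0.020174, so τ_n = 0.021153.
Rearranging for μ₀: μ₀ = (μ_n·τ_n − τ_data·x̄)/τ₀ = (238.3916·0.021153 − 0.020174·235.5) / 0.000979 = 0.291721/0.000979 ≈ 298.0.

μ₀ = 298.0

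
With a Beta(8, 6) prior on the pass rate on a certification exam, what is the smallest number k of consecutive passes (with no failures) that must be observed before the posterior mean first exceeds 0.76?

k = 12

After k passes and 0 failures the posterior is Beta(8+k, 6), with mean (8+k)/(8+6+k).
Set (8+k)/(14+k) > 0.76 and solve: k > (0.76·14 − 8)/(1 − 0.76) = 11.000.
The smallest integer exceeding 11.000 is 12.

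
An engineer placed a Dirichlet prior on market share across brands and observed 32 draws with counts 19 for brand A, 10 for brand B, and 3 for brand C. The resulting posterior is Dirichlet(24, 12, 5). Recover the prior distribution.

Dirichlet(5, 2, 2)

For a Dirichlet(α) prior with multinomial counts c, the posterior is Dirichlet(α + c) componentwise.
Subtract each count from the matching posterior parameter: 24−19=5, 12−10=2, 5−3=2.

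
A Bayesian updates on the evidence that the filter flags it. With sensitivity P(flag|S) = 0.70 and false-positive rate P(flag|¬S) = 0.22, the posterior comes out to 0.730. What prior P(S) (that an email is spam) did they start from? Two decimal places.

P(S) = 0.46

In odds form, posterior odds = prior odds × likelihood ratio, so prior odds = posterior odds ÷ LR.
Posterior odds = 0.730/(1−0.730) = 2.7037. LR = 0.70/0.22 = 3.1818.
Prior odds = 2.7037/3.1818 = 0.8497, so P(S) = 0.8497/(1+0.8497) ≈ 0.46.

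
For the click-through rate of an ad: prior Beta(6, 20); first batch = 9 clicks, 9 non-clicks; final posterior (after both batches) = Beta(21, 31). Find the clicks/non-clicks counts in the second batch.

6 clicks and 2 non-clicks

Because Beta–binomial updating is additive in the counts, the combined data contributed (α_post−α_prior, β_post−β_prior) successes and failures.
Total across both batches: 21−6=15 clicks, 31−20=11 non-clicks.
Subtract the first batch: 15−9=6 clicks and 11−9=2 non-clicks.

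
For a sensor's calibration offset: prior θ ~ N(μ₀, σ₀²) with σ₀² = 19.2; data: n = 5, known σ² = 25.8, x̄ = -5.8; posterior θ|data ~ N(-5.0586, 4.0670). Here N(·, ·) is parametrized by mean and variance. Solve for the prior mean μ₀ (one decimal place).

μ₀ = -2.3

The posterior mean is a precision-weighted average: μ_n = (τ₀μ₀ + τ_data·x̄)/(τ₀+τ_data), with τ₀=1/σ₀² and τ_data=n/σ².
Here τ₀ = 1/19.2 = 0.052083 and τ_data = 5/25.8 = 0.193798, so τ_n = 0.245881.
Rearranging for μ₀: μ₀ = (μ_n·τ_n − τ_data·x̄)/τ₀ = (-5.0586·0.245881 − 0.193798·-5.8) / 0.052083 = -0.119785/0.052083 ≈ -2.3.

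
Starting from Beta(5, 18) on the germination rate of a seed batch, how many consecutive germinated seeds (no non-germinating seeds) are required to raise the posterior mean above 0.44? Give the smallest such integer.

After k germinated seeds and 0 non-germinating seeds the posterior is Beta(5+k, 18), with mean (5+k)/(5+18+k).
Set (5+k)/(23+k) > 0.44 and solve: k > (0.44·23 − 5)/(1 − 0.44) = 9.143.
The smallest integer exceeding 9.143 is 10, and checking k=10: (15)/(33) = 0.4545 > 0.44.

k = 10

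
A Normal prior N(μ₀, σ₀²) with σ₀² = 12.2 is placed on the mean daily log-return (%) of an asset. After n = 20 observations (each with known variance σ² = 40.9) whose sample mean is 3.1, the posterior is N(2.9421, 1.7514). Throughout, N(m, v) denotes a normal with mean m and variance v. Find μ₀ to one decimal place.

μ₀ = 2.0

The posterior mean is a precision-weighted average: μ_n = (τ₀μ₀ + τ_data·x̄)/(τ₀+τ_data), with τ₀=1/σ₀² and τ_data=n/σ².
Here τ₀ = 1/12.2 = 0.081967 and τ_data = 20/40.9 = 0.488998, so τ_n = 0.570965.
Rearranging for μ₀: μ₀ = (μ_n·τ_n − τ_data·x̄)/τ₀ = (2.9421·0.570965 − 0.488998·3.1) / 0.081967 = 0.163942/0.081967 ≈ 2.0.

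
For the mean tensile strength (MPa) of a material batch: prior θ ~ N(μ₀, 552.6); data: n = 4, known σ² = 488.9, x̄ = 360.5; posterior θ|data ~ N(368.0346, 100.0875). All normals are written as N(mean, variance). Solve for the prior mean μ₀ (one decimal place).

With known observation variance, the Normal–Normal posterior has precision τ_n = τ₀ + n/σ² and mean μ_n = (τ₀μ₀ + (n/σ²)x̄)/τ_n.
Here τ₀ = 1/552.6 = 0.001810 and τ_data = 4/488.9 = 0.008182, so τ_n = 0.009992.
Rearranging for μ₀: μ₀ = (μ_n·τ_n − τ_data·x̄)/τ₀ = (368.0346·0.009992 − 0.008182·360.5) / 0.001810 = 0.727791/0.001810 ≈ 402.1.

μ₀ = 402.1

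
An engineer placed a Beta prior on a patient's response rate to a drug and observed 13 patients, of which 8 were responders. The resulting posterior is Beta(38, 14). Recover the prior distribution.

Beta(30, 9)

A Beta(α, β) prior with s successes and f failures in binomial data gives a Beta(α+s, β+f) posterior.
Subtract the data counts: 38−8=30, 14−5=9.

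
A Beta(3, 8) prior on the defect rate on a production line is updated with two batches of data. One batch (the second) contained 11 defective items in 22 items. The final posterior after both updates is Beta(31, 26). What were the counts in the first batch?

Sequential conjugate updates are equivalent to a single update on the pooled data, so total successes = posterior α − prior α and total failures = posterior β − prior β.
Total across both batches: 31−3=28 defective items, 26−8=18 good items.
Subtract the second batch: 28−11=17 defective items and 18−11=7 good items.

17 defective items and 7 good items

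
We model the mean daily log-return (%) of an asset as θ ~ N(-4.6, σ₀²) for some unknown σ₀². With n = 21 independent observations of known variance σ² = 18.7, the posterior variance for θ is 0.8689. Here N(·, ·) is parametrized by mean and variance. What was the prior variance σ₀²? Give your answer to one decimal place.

σ₀² = 35.9

Posterior precision equals prior precision plus data precision: 1/σ_n² = 1/σ₀² + n/σ².
So 1/σ₀² = 1/0.8689 − 21/18.7 = 1.150880 − 1.122995 = 0.027885.
Hence σ₀² = 1/0.027885 ≈ 35.9.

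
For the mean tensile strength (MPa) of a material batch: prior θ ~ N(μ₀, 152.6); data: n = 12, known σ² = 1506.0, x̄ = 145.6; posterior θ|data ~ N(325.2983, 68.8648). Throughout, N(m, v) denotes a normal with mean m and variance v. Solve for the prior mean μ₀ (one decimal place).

μ₀ = 543.8

The posterior mean is a precision-weighted average: μ_n = (τ₀μ₀ + τ_data·x̄)/(τ₀+τ_data), with τ₀=1/σ₀² and τ_data=n/σ².
Here τ₀ = 1/152.6 = 0.006553 and τ_data = 12/1506.0 = 0.007968, so τ_n = 0.014521.
Rearranging for μ₀: μ₀ = (μ_n·τ_n − τ_data·x̄)/τ₀ = (325.2983·0.014521 − 0.007968·145.6) / 0.006553 = 3.563516/0.006553 ≈ 543.8.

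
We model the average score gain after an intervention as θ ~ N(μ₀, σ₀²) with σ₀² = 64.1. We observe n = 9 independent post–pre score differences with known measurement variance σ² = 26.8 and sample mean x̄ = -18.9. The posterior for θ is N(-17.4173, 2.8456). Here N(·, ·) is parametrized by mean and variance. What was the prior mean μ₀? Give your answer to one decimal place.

μ₀ = 14.5

The posterior mean is a precision-weighted average: μ_n = (τ₀μ₀ + τ_data·x̄)/(τ₀+τ_data), with τ₀=1/σ₀² and τ_data=n/σ².
Here τ₀ = 1/64.1 = 0.015601 and τ_data = 9/26.8 = 0.335821, so τ_n = 0.351422.
Rearranging for μ₀: μ₀ = (μ_n·τ_n − τ_data·x̄)/τ₀ = (-17.4173·0.351422 − 0.335821·-18.9) / 0.015601 = 0.226194/0.015601 ≈ 14.5.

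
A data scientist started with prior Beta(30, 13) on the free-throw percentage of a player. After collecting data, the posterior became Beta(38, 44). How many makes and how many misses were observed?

8 makes and 31 misses

Beta is conjugate to the binomial likelihood: posterior = Beta(a+s, b+f).
Match parameters: s=38−30=8, f=44−13=31.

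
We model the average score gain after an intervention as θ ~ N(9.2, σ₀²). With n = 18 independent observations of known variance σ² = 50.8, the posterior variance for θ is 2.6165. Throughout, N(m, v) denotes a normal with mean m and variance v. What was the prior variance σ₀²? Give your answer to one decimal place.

For the Normal–Normal model with known σ², precisions add: τ_n = τ₀ + n/σ².
So 1/σ₀² = 1/2.6165 − 18/50.8 = 0.382190 − 0.354331 = 0.027859.
Hence σ₀² = 1/0.027859 ≈ 35.9.

σ₀² = 35.9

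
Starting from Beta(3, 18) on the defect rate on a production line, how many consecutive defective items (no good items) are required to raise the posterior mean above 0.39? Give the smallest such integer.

k = 9

After k defective items and 0 good items the posterior is Beta(3+k, 18), with mean (3+k)/(3+18+k).
Set (3+k)/(21+k) > 0.39 and solve: k > (0.39·21 − 3)/(1 − 0.39) = 8.508.
The smallest integer exceeding 8.508 is 9, and checking k=9: (12)/(30) = 0.4000 > 0.39.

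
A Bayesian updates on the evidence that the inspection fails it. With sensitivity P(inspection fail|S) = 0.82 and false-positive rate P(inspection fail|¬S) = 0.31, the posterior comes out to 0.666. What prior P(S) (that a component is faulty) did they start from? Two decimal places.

P(S) = 0.43

In odds form, posterior odds = prior odds × likelihood ratio, so prior odds = posterior odds ÷ LR.
Posterior odds = 0.666/(1−0.666) = 1.9940. LR = 0.82/0.31 = 2.6452.
Prior odds = 1.9940/2.6452 = 0.7538, so P(S) = 0.7538/(1+0.7538) ≈ 0.43.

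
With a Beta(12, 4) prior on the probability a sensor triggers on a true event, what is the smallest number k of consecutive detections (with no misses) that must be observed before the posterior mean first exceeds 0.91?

After k detections and 0 misses the posterior is Beta(12+k, 4), with mean (12+k)/(12+4+k).
Set (12+k)/(16+k) > 0.91 and solve: k > (0.91·16 − 12)/(1 − 0.91) = 28.444.
The smallest integer exceeding 28.444 is 29, and checking k=29: (41)/(45) = 0.9111 > 0.91.

k = 29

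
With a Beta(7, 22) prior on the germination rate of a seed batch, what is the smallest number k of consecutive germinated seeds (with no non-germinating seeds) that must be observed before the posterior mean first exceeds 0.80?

After k germinated seeds and 0 non-germinating seeds the posterior is Beta(7+k, 22), with mean (7+k)/(7+22+k).
Set (7+k)/(29+k) > 0.80 and solve: k > (0.80·29 − 7)/(1 − 0.80) = 81.000.
The smallest integer exceeding 81.000 is 82, and checking k=82: (89)/(111) = 0.8018 > 0.80.

k = 82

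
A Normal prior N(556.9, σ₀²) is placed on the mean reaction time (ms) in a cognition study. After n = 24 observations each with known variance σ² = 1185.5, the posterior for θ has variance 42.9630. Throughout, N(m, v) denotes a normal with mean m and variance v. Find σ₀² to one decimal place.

Posterior precision equals prior precision plus data precision: 1/σ_n² = 1/σ₀² + n/σ².
So 1/σ₀² = 1/42.9630 − 24/1185.5 = 0.023276 − 0.020245 = 0.003031.
Hence σ₀² = 1/0.003031 ≈ 329.9.

σ₀² = 329.9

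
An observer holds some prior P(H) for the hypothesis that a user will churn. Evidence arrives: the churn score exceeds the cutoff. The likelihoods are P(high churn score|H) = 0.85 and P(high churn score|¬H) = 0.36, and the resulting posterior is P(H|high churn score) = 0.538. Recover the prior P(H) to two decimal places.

Bayes' rule in odds form gives O(H|E) = O(H)·[P(E|H)/P(E|¬H)], hence O(H) = O(H|E)/LR.
Posterior odds = 0.538/(1−0.538) = 1.1645. LR = 0.85/0.36 = 2.3611.
Prior odds = 1.1645/2.3611 = 0.4932, so P(H) = 0.4932/(1+0.4932) ≈ 0.33.

P(H) = 0.33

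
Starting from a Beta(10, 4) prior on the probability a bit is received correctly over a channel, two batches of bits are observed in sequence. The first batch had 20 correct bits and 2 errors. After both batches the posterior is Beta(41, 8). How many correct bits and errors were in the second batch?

Because Beta–binomial updating is additive in the counts, the combined data contributed (α_post−α_prior, β_post−β_prior) successes and failures.
Total across both batches: 41−10=31 correct bits, 8−4=4 errors.
Subtract the first batch: 31−20=11 correct bits and 4−2=2 errors.

11 correct bits and 2 errors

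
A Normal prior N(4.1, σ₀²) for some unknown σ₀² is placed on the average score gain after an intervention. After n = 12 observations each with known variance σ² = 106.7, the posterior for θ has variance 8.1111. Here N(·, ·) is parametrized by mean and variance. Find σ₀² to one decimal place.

σ₀² = 92.4

For the Normal–Normal model with known σ², precisions add: τ_n = τ₀ + n/σ².
So 1/σ₀² = 1/8.1111 − 12/106.7 = 0.123288 − 0.112465 = 0.010823.
Hence σ₀² = 1/0.010823 ≈ 92.4.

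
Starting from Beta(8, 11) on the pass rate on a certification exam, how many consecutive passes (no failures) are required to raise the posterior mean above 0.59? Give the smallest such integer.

k = 8

After k passes and 0 failures the posterior is Beta(8+k, 11), with mean (8+k)/(8+11+k).
Set (8+k)/(19+k) > 0.59 and solve: k > (0.59·19 − 8)/(1 − 0.59) = 7.829.
The smallest integer exceeding 7.829 is 8, and checking k=8: (16)/(27) = 0.5926 > 0.59.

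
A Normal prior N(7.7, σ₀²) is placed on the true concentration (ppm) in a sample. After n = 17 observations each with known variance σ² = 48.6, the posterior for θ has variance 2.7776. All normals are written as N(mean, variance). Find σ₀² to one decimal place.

For the Normal–Normal model with known σ², precisions add: τ_n = τ₀ + n/σ².
So 1/σ₀² = 1/2.7776 − 17/48.6 = 0.360023 − 0.349794 = 0.010229.
Hence σ₀² = 1/0.010229 ≈ 97.8.

σ₀² = 97.8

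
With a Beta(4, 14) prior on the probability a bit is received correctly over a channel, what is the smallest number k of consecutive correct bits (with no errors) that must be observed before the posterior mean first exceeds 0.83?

k = 65

After k correct bits and 0 errors the posterior is Beta(4+k, 14), with mean (4+k)/(4+14+k).
Set (4+k)/(18+k) > 0.83 and solve: k > (0.83·18 − 4)/(1 − 0.83) = 64.353.
The smallest integer exceeding 64.353 is 65.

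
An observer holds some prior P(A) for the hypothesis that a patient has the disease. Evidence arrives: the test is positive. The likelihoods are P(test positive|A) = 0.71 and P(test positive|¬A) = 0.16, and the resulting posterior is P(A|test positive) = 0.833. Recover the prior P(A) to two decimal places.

Bayes' rule in odds form gives O(A|E) = O(A)·[P(E|A)/P(E|¬A)], hence O(A) = O(A|E)/LR.
Posterior odds = 0.833/(1−0.833) = 4.9880. LR = 0.71/0.16 = 4.4375.
Prior odds = 4.9880/4.4375 = 1.1241, so P(A) = 1.1241/(1+1.1241) ≈ 0.53.

P(A) = 0.53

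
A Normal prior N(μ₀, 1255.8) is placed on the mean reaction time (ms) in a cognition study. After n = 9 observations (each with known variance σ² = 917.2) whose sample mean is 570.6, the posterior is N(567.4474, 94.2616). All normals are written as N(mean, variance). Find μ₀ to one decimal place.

μ₀ = 528.6

The posterior mean is a precision-weighted average: μ_n = (τ₀μ₀ + τ_data·x̄)/(τ₀+τ_data), with τ₀=1/σ₀² and τ_data=n/σ².
Here τ₀ = 1/1255.8 = 0.000796 and τ_data = 9/917.2 = 0.009812, so τ_n = 0.010608.
Rearranging for μ₀: μ₀ = (μ_n·τ_n − τ_data·x̄)/τ₀ = (567.4474·0.010608 − 0.009812·570.6) / 0.000796 = 0.420755/0.000796 ≈ 528.6.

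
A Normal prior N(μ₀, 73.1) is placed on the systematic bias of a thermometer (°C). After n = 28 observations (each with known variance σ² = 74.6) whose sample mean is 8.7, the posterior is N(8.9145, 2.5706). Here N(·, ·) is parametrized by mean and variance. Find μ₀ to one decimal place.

μ₀ = 14.8

With known observation variance, the Normal–Normal posterior has precision τ_n = τ₀ + n/σ² and mean μ_n = (τ₀μ₀ + (n/σ²)x̄)/τ_n.
Here τ₀ = 1/73.1 = 0.013680 and τ_data = 28/74.6 = 0.375335, so τ_n = 0.389015.
Rearranging for μ₀: μ₀ = (μ_n·τ_n − τ_data·x̄)/τ₀ = (8.9145·0.389015 − 0.375335·8.7) / 0.013680 = 0.202460/0.013680 ≈ 14.8.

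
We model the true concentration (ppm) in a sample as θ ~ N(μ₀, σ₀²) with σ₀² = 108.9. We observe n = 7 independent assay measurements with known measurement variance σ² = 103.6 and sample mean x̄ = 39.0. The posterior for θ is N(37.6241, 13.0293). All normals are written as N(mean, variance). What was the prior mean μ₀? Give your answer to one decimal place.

The posterior mean is a precision-weighted average: μ_n = (τ₀μ₀ + τ_data·x̄)/(τ₀+τ_data), with τ₀=1/σ₀² and τ_data=n/σ².
Here τ₀ = 1/108.9 = 0.009183 and τ_data = 7/103.6 = 0.067568, so τ_n = 0.076751.
Rearranging for μ₀: μ₀ = (μ_n·τ_n − τ_data·x̄)/τ₀ = (37.6241·0.076751 − 0.067568·39.0) / 0.009183 = 0.252535/0.009183 ≈ 27.5.

μ₀ = 27.5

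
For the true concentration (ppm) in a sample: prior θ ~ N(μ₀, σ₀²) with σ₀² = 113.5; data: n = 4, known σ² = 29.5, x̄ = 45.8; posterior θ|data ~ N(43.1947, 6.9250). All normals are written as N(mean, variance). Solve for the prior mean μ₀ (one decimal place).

μ₀ = 3.1

The posterior mean is a precision-weighted average: μ_n = (τ₀μ₀ + τ_data·x̄)/(τ₀+τ_data), with τ₀=1/σ₀² and τ_data=n/σ².
Here τ₀ = 1/113.5 = 0.008811 and τ_data = 4/29.5 = 0.135593, so τ_n = 0.144404.
Rearranging for μ₀: μ₀ = (μ_n·τ_n − τ_data·x̄)/τ₀ = (43.1947·0.144404 − 0.135593·45.8) / 0.008811 = 0.027328/0.008811 ≈ 3.1.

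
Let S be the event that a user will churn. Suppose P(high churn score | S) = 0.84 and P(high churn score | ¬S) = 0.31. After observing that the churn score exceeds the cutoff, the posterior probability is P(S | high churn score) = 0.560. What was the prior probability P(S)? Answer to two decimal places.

P(S) = 0.32

Bayes' rule in odds form gives O(S|E) = O(S)·[P(E|S)/P(E|¬S)], hence O(S) = O(S|E)/LR.
Posterior odds = 0.560/(1−0.560) = 1.2727. LR = 0.84/0.31 = 2.7097.
Prior odds = 1.2727/2.7097 = 0.4697, so P(S) = 0.4697/(1+0.4697) ≈ 0.32.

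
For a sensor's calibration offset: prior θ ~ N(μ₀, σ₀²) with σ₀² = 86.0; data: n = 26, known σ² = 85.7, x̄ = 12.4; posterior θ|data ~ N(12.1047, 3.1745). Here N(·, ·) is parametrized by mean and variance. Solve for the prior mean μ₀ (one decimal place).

μ₀ = 4.4

The posterior mean is a precision-weighted average: μ_n = (τ₀μ₀ + τ_data·x̄)/(τ₀+τ_data), with τ₀=1/σ₀² and τ_data=n/σ².
Here τ₀ = 1/86.0 = 0.011628 and τ_data = 26/85.7 = 0.303384, so τ_n = 0.315012.
Rearranging for μ₀: μ₀ = (μ_n·τ_n − τ_data·x̄)/τ₀ = (12.1047·0.315012 − 0.303384·12.4) / 0.011628 = 0.051164/0.011628 ≈ 4.4.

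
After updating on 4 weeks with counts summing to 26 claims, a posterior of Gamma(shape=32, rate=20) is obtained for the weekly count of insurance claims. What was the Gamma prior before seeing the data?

Gamma(shape=6, rate=16)

Gamma–Poisson conjugacy: posterior shape = α + Σxᵢ, posterior rate = β + n.
So α = 32 − 26 = 6 and β = 20 − 4 = 16.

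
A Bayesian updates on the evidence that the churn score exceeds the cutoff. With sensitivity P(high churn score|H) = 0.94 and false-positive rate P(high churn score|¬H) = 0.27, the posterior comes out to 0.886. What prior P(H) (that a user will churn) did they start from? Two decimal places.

In odds form, posterior odds = prior odds × likelihood ratio, so prior odds = posterior odds ÷ LR.
Posterior odds = 0.886/(1−0.886) = 7.7719. LR = 0.94/0.27 = 3.4815.
Prior odds = 7.7719/3.4815 = 2.2323, so P(H) = 2.2323/(1+2.2323) ≈ 0.69.

P(H) = 0.69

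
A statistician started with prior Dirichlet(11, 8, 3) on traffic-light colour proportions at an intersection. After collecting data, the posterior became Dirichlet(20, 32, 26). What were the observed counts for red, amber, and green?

For a Dirichlet(α) prior with multinomial counts c, the posterior is Dirichlet(α + c) componentwise.
Counts are posterior − prior componentwise: 20−11=9, 32−8=24, 26−3=23.

counts (9, 24, 23)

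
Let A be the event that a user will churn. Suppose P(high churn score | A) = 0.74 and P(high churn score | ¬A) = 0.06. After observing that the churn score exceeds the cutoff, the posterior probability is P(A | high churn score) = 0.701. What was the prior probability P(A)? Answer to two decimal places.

In odds form, posterior odds = prior odds × likelihood ratio, so prior odds = posterior odds ÷ LR.
Posterior odds = 0.701/(1−0.701) = 2.3445. LR = 0.74/0.06 = 12.3333.
Prior odds = 2.3445/12.3333 = 0.1901, so P(A) = 0.1901/(1+0.1901) ≈ 0.16.

P(A) = 0.16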